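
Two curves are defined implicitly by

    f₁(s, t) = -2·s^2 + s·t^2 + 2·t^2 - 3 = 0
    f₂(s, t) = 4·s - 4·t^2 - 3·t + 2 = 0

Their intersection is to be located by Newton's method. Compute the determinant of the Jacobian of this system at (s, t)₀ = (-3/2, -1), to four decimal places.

J = [[-4·s + t^2, 2·s·t + 4·t], [4, -8·t - 3]].
At the point, J = [[7.0000, -1.0000], [4.0000, 5.0000]].
det J = 39.0000.

39.0000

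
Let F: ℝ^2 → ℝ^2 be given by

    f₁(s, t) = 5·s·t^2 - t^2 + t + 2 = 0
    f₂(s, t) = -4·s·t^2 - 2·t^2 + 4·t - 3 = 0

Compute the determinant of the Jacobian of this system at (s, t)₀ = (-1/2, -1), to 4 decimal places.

52.0000

J = [[5·t^2, 10·s·t - 2·t + 1], [-4·t^2, -8·s·t - 4·t + 4]].
At the point, J = [[5.0000, 8.0000], [-4.0000, 4.0000]].
det J = 52.0000.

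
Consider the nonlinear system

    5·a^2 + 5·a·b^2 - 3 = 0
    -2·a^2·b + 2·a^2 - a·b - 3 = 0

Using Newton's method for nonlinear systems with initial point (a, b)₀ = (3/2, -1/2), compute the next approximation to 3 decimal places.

At (3/2, -1/2): F = (10.125, 4.500).
Jacobian J = [[10·a + 5·b^2, 10·a·b], [-4·a·b + 4·a - b, -2·a^2 - a]].
At the point, J = [[16.250, -7.500], [9.500, -6.000]] (det J = -26.250).
Solving J·Δ = −F gives Δ = (-1.029, -0.879).
Then the next iterate is (a, b)₁ = (0.471, -1.379).

(0.471, -1.379)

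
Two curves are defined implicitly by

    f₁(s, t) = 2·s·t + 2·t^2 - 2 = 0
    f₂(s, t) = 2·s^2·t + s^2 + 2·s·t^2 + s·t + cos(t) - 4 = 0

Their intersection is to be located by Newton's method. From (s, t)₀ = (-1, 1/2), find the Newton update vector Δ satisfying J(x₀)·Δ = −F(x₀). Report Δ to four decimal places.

(2.5000, -6.5042)

At (-1, 1/2): F = (-2.5000, -2.122417).
Jacobian J = [[2·t, 2·s + 4·t], [4·s·t + 2·s + 2·t^2 + t, 2·s^2 + 4·s·t + s - sin(t)]].
At the point, J = [[1.0000, 0.0000], [-3.0000, -1.479426]] (det J = -1.479426).
Solving J·Δ = −F gives Δ = (2.5000, -6.5042).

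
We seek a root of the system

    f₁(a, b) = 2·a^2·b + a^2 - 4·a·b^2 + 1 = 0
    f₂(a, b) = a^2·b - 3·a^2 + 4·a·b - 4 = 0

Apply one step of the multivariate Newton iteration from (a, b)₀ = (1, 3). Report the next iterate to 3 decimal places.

At (1, 3): F = (-28.000, 8.000).
Jacobian J = [[4·a·b + 2·a - 4·b^2, 2·a^2 - 8·a·b], [2·a·b - 6·a + 4·b, a^2 + 4·a]].
At the point, J = [[-22.000, -22.000], [12.000, 5.000]] (det J = 154.000).
Solving J·Δ = −F gives Δ = (-0.234, -1.039).
Then the next iterate is (a, b)₁ = (0.766, 1.961).

(0.766, 1.961)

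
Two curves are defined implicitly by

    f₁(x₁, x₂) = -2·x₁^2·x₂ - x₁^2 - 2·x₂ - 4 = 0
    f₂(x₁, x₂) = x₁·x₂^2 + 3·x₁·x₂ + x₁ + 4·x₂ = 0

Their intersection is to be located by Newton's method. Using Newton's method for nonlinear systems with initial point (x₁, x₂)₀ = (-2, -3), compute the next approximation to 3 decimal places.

At (-2, -3): F = (22.000, -14.000).
Jacobian J = [[-4·x₁·x₂ - 2·x₁, -2·x₁^2 - 2], [x₂^2 + 3·x₂ + 1, 2·x₁·x₂ + 3·x₁ + 4]].
At the point, J = [[-20.000, -10.000], [1.000, 10.000]] (det J = -190.000).
Solving J·Δ = −F gives Δ = (0.421, 1.358).
Then the next iterate is (x₁, x₂)₁ = (-1.579, -1.642).

(-1.579, -1.642)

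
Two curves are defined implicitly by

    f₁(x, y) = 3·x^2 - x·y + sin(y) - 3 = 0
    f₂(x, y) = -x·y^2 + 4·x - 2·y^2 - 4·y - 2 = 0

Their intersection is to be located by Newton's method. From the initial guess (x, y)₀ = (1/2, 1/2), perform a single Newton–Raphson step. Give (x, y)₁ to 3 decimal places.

(1.300, 0.557)

At (1/2, 1/2): F = (-2.02057, -2.625).
Jacobian J = [[6·x - y, -x + cos(y)], [-y^2 + 4, -2·x·y - 4·y - 4]].
At the point, J = [[2.500, 0.37758], [3.750, -6.500]] (det J = -17.66593).
Solving J·Δ = −F gives Δ = (0.800, 0.057).
Then the next iterate is (x, y)₁ = (1.300, 0.557).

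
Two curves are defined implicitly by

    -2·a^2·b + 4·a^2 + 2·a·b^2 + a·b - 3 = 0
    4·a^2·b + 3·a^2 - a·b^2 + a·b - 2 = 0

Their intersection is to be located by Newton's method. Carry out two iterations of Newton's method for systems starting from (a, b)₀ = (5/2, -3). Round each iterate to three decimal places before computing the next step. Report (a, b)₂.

At (5/2, -3): F = (97.000, -88.250).
Jacobian J = [[-4·a·b + 8·a + 2·b^2 + b, -2·a^2 + 4·a·b + a], [8·a·b + 6·a - b^2 + b, 4·a^2 - 2·a·b + a]].
At the point, J = [[65.000, -40.000], [-57.000, 42.500]] (det J = 482.500).
Solving J·Δ = −F gives Δ = (-1.228, 0.430).
Then the next iterate is (a, b)₁ = (1.272, -2.570).
Round to (1.272, -2.570) and repeat: F = (25.32220, -25.44940), J = [[33.89196, -15.04013], [-27.69522, 14.28202]].
Δ = (0.313, 2.388), so (a, b)₂ = (1.585, -0.182).

(1.585, -0.182)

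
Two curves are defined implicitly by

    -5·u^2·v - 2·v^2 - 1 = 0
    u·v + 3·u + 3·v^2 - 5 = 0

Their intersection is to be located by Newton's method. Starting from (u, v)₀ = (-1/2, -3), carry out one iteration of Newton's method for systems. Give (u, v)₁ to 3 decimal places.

(-0.664, -1.811)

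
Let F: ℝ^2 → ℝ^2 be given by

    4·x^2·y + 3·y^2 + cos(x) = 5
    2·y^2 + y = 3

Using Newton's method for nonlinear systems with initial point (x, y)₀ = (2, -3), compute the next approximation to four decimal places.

At (2, -3): F = (-26.416147, 12.0000).
Jacobian J = [[8·x·y - sin(x), 4·x^2 + 6·y], [0, 4·y + 1]].
At the point, J = [[-48.909297, -2.0000], [0.0000, -11.0000]] (det J = 538.002272).
Solving J·Δ = −F gives Δ = (-0.5847, 1.0909).
Then the next iterate is (x, y)₁ = (1.4153, -1.9091).

(1.4153, -1.9091)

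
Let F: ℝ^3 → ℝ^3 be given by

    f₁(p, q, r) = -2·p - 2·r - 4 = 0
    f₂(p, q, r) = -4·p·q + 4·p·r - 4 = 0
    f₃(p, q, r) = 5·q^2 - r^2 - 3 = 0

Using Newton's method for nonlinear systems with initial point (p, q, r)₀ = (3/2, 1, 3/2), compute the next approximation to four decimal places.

(-8.5682, 2.5455, 6.5682)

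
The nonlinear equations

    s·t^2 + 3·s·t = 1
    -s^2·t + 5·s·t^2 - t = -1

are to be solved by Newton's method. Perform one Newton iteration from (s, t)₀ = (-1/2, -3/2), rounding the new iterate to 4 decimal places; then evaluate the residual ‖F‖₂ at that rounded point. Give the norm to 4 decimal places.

0.5514

At (-1/2, -3/2): F = (0.1250, -2.7500).
Jacobian J = [[t^2 + 3·t, 2·s·t + 3·s], [-2·s·t + 5·t^2, -s^2 + 10·s·t - 1]].
At the point, J = [[-2.2500, 0.0000], [9.7500, 6.2500]] (det J = -14.0625).
Solving J·Δ = −F gives Δ = (0.0556, 0.3533).
Then the next iterate is (s, t)₁ = (-0.4444, -1.1467).
Re-evaluating at (-0.4444, -1.1467): F = (-0.055570, -0.548591), so ‖F‖₂ = 0.5514.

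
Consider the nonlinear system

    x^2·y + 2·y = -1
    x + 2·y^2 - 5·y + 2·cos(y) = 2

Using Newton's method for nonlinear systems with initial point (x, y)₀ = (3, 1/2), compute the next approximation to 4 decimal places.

(1.5120, 0.3149)

At (3, 1/2): F = (6.5000, 0.755165).
Jacobian J = [[2·x·y, x^2 + 2], [1, 4·y - 2·sin(y) - 5]].
At the point, J = [[3.0000, 11.0000], [1.0000, -3.958851]] (det J = -22.876553).
Solving J·Δ = −F gives Δ = (-1.4880, -0.1851).
Then the next iterate is (x, y)₁ = (1.5120, 0.3149).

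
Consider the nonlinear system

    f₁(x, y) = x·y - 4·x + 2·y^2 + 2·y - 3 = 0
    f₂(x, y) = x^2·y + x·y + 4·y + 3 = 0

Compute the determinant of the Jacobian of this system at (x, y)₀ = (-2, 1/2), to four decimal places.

-18.0000

J = [[y - 4, x + 4·y + 2], [2·x·y + y, x^2 + x + 4]].
At the point, J = [[-3.5000, 2.0000], [-1.5000, 6.0000]].
det J = -18.0000.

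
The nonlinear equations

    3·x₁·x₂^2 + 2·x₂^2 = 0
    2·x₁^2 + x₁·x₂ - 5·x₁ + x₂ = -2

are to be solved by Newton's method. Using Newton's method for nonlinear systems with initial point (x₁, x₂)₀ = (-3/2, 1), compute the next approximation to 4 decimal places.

(-0.1650, 1.3010)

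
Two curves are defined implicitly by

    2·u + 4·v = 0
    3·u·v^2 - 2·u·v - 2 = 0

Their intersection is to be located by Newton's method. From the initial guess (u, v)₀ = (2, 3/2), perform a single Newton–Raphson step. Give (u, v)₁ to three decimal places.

(-7.077, 3.538)

At (2, 3/2): F = (10.000, 5.500).
Jacobian J = [[2, 4], [3·v^2 - 2·v, 6·u·v - 2·u]].
At the point, J = [[2.000, 4.000], [3.750, 14.000]] (det J = 13.000).
Solving J·Δ = −F gives Δ = (-9.077, 2.038).
Then the next iterate is (u, v)₁ = (-7.077, 3.538).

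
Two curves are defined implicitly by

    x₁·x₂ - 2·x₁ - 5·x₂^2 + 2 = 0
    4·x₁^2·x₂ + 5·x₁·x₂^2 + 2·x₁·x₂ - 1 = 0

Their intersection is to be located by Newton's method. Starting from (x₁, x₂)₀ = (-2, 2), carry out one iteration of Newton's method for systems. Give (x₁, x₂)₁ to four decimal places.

At (-2, 2): F = (-18.0000, -17.0000).
Jacobian J = [[x₂ - 2, x₁ - 10·x₂], [8·x₁·x₂ + 5·x₂^2 + 2·x₂, 4·x₁^2 + 10·x₁·x₂ + 2·x₁]].
At the point, J = [[0.0000, -22.0000], [-8.0000, -28.0000]] (det J = -176.0000).
Solving J·Δ = −F gives Δ = (0.7386, -0.8182).
Then the next iterate is (x₁, x₂)₁ = (-1.2614, 1.1818).

(-1.2614, 1.1818)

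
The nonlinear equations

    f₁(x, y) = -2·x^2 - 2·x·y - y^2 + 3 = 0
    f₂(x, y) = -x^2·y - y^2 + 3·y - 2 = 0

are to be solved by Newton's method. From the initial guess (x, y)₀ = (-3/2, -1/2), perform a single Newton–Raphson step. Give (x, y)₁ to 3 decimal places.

(-1.764, 0.774)

At (-3/2, -1/2): F = (-3.250, -2.625).
Jacobian J = [[-4·x - 2·y, -2·x - 2·y], [-2·x·y, -x^2 - 2·y + 3]].
At the point, J = [[7.000, 4.000], [-1.500, 1.750]] (det J = 18.250).
Solving J·Δ = −F gives Δ = (-0.264, 1.274).
Then the next iterate is (x, y)₁ = (-1.764, 0.774).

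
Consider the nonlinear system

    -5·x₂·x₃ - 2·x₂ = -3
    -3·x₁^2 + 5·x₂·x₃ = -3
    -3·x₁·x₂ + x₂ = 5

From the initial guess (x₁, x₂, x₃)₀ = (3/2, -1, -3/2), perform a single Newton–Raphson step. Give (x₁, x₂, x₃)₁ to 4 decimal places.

(1.6967, -1.2600, -0.7140)

At (3/2, -1, -3/2): F = (-2.5000, 3.7500, -1.5000).
Jacobian J = [[0, -5·x₃ - 2, -5·x₂], [-6·x₁, 5·x₃, 5·x₂], [-3·x₂, -3·x₁ + 1, 0]].
At the point, J = [[0.0000, 5.5000, 5.0000], [-9.0000, -7.5000, -5.0000], [3.0000, -3.5000, 0.0000]] (det J = 187.5000).
Solving J·Δ = −F gives Δ = (0.1967, -0.2600, 0.7860).
Then the next iterate is (x₁, x₂, x₃)₁ = (1.6967, -1.2600, -0.7140).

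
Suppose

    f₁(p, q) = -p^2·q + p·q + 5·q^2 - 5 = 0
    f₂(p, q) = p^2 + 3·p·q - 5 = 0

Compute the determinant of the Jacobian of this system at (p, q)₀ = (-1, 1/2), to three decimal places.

-3.000

J = [[-2·p·q + q, -p^2 + p + 10·q], [2·p + 3·q, 3·p]].
At the point, J = [[1.500, 3.000], [-0.500, -3.000]].
det J = -3.000.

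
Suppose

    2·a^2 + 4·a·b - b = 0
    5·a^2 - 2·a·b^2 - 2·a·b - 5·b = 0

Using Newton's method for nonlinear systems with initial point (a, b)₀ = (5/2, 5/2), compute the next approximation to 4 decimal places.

At (5/2, 5/2): F = (35.0000, -25.0000).
Jacobian J = [[4·a + 4·b, 4·a - 1], [10·a - 2·b^2 - 2·b, -4·a·b - 2·a - 5]].
At the point, J = [[20.0000, 9.0000], [7.5000, -35.0000]] (det J = -767.5000).
Solving J·Δ = −F gives Δ = (-1.3029, -0.9935).
Then the next iterate is (a, b)₁ = (1.1971, 1.5065).

(1.1971, 1.5065)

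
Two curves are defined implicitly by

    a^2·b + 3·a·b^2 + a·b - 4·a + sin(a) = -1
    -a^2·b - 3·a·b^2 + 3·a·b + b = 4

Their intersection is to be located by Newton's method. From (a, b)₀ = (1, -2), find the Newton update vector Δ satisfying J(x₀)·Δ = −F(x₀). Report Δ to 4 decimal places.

(-1.2992, 0.2541)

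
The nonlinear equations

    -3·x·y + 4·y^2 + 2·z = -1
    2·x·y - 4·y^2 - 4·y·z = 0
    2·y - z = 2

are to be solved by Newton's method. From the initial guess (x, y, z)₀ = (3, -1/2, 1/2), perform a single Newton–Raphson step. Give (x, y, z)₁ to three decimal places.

(12.333, 1.111, 0.222)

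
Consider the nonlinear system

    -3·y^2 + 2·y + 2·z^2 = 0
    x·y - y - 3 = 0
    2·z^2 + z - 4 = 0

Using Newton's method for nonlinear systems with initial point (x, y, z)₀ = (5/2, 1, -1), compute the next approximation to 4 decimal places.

(2.1250, 2.2500, -2.0000)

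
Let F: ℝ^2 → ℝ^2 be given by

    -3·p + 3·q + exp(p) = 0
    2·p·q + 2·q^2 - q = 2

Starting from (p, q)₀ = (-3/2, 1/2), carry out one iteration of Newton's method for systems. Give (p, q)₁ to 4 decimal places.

At (-3/2, 1/2): F = (6.223130, -3.5000).
Jacobian J = [[exp(p) - 3, 3], [2·q, 2·p + 4·q - 1]].
At the point, J = [[-2.776870, 3.0000], [1.0000, -2.0000]] (det J = 2.553740).
Solving J·Δ = −F gives Δ = (0.7621, -1.3689).
Then the next iterate is (p, q)₁ = (-0.7379, -0.8689).

(-0.7379, -0.8689)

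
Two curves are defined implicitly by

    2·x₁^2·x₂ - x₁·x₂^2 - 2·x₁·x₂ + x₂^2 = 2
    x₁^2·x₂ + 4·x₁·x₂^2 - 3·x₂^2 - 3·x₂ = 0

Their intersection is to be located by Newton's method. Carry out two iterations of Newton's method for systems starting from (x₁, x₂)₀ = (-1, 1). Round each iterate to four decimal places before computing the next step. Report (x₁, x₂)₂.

(-1.5240, 0.1760)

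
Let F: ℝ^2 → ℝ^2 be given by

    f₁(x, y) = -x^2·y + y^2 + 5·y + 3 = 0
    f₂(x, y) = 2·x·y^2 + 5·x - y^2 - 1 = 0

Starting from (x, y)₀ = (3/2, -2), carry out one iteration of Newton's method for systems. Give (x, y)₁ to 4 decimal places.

(1.6929, 0.1260)

At (3/2, -2): F = (1.5000, 14.5000).
Jacobian J = [[-2·x·y, -x^2 + 2·y + 5], [2·y^2 + 5, 4·x·y - 2·y]].
At the point, J = [[6.0000, -1.2500], [13.0000, -8.0000]] (det J = -31.7500).
Solving J·Δ = −F gives Δ = (0.1929, 2.1260).
Then the next iterate is (x, y)₁ = (1.6929, 0.1260).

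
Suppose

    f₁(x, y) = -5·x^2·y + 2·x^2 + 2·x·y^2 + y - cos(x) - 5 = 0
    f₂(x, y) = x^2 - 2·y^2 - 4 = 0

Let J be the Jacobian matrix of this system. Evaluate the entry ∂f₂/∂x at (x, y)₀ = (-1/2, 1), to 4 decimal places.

∂f₂/∂x = 2·x.
At (-1/2, 1) this is -1.0000.

-1.0000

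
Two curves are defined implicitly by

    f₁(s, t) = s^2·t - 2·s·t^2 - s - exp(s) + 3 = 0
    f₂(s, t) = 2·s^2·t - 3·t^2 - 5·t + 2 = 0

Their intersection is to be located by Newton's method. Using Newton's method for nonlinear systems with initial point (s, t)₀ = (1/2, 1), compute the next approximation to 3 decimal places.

At (1/2, 1): F = (0.10128, -5.500).
Jacobian J = [[2·s·t - 2·t^2 - exp(s) - 1, s^2 - 4·s·t], [4·s·t, 2·s^2 - 6·t - 5]].
At the point, J = [[-3.64872, -1.750], [2.000, -10.500]] (det J = 41.81157).
Solving J·Δ = −F gives Δ = (0.256, -0.475).
Then the next iterate is (s, t)₁ = (0.756, 0.525).

(0.756, 0.525)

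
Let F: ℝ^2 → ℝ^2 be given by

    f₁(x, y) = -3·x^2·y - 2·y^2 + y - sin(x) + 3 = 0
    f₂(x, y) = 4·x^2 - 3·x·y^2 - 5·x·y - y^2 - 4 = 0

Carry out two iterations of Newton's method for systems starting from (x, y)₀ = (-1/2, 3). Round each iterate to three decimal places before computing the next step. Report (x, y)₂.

(-0.409, 1.493)

At (-1/2, 3): F = (-13.77057, 9.000).
Jacobian J = [[-6·x·y - cos(x), -3·x^2 - 4·y + 1], [8·x - 3·y^2 - 5·y, -6·x·y - 5·x - 2·y]].
At the point, J = [[8.12242, -11.750], [-46.000, 5.500]] (det J = -495.82670).
Solving J·Δ = −F gives Δ = (0.061, -1.130).
Then the next iterate is (x, y)₁ = (-0.439, 1.870).
Round to (-0.439, 1.870) and repeat: F = (-2.77993, 1.98405), J = [[4.02040, -7.05816], [-23.35270, 3.38058]].
Δ = (0.030, -0.377), so (x, y)₂ = (-0.409, 1.493).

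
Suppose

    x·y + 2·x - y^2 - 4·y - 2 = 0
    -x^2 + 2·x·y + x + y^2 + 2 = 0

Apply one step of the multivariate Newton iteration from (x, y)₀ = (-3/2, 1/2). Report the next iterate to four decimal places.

(-1.3727, -0.6818)

At (-3/2, 1/2): F = (-8.0000, -3.0000).
Jacobian J = [[y + 2, x - 2·y - 4], [-2·x + 2·y + 1, 2·x + 2·y]].
At the point, J = [[2.5000, -6.5000], [5.0000, -2.0000]] (det J = 27.5000).
Solving J·Δ = −F gives Δ = (0.1273, -1.1818).
Then the next iterate is (x, y)₁ = (-1.3727, -0.6818).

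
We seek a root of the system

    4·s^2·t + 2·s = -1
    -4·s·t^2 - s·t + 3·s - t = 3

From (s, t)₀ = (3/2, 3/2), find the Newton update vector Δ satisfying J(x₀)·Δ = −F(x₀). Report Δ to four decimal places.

At (3/2, 3/2): F = (17.5000, -15.7500).
Jacobian J = [[8·s·t + 2, 4·s^2], [-4·t^2 - t + 3, -8·s·t - s - 1]].
At the point, J = [[20.0000, 9.0000], [-7.5000, -20.5000]] (det J = -342.5000).
Solving J·Δ = −F gives Δ = (-0.6336, -0.5365).

(-0.6336, -0.5365)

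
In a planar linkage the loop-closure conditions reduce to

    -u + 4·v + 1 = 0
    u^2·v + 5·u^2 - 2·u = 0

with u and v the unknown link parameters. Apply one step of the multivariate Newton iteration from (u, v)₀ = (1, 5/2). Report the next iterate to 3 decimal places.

(0.774, -0.057)

At (1, 5/2): F = (10.000, 5.500).
Jacobian J = [[-1, 4], [2·u·v + 10·u - 2, u^2]].
At the point, J = [[-1.000, 4.000], [13.000, 1.000]] (det J = -53.000).
Solving J·Δ = −F gives Δ = (-0.226, -2.557).
Then the next iterate is (u, v)₁ = (0.774, -0.057).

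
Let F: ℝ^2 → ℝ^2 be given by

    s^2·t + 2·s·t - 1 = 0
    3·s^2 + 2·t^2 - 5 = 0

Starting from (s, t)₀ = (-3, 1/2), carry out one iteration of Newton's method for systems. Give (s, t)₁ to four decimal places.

(-1.6700, 1.2200)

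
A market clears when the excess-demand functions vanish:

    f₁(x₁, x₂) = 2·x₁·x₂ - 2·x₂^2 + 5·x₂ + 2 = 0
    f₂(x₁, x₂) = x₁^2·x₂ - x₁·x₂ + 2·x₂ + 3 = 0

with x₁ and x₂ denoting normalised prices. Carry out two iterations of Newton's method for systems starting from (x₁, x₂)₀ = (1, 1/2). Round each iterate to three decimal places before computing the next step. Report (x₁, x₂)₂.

(-16.257, 0.972)

At (1, 1/2): F = (5.000, 4.000).
Jacobian J = [[2·x₂, 2·x₁ - 4·x₂ + 5], [2·x₁·x₂ - x₂, x₁^2 - x₁ + 2]].
At the point, J = [[1.000, 5.000], [0.500, 2.000]] (det J = -0.500).
Solving J·Δ = −F gives Δ = (-20.000, 3.000).
Then the next iterate is (x₁, x₂)₁ = (-19.000, 3.500).
Round to (-19.000, 3.500) and repeat: F = (-138.000, 1340.000), J = [[7.000, -47.000], [-136.500, 382.000]].
Δ = (2.743, -2.528), so (x₁, x₂)₂ = (-16.257, 0.972).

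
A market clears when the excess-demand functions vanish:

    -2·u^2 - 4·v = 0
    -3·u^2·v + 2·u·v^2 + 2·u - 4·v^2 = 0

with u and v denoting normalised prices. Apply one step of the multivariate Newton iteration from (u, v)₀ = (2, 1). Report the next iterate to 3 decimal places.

At (2, 1): F = (-12.000, -8.000).
Jacobian J = [[-4·u, -4], [-6·u·v + 2·v^2 + 2, -3·u^2 + 4·u·v - 8·v]].
At the point, J = [[-8.000, -4.000], [-8.000, -12.000]] (det J = 64.000).
Solving J·Δ = −F gives Δ = (-1.750, 0.500).
Then the next iterate is (u, v)₁ = (0.250, 1.500).

(0.250, 1.500)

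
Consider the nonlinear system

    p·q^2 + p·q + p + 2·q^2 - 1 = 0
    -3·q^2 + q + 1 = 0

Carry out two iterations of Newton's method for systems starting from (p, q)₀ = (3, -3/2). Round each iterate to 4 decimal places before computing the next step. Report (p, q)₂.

(1.3566, -0.4959)

At (3, -3/2): F = (8.7500, -7.2500).
Jacobian J = [[q^2 + q + 1, 2·p·q + p + 4·q], [0, -6·q + 1]].
At the point, J = [[1.7500, -12.0000], [0.0000, 10.0000]] (det J = 17.5000).
Solving J·Δ = −F gives Δ = (-0.0286, 0.7250).
Then the next iterate is (p, q)₁ = (2.9714, -0.7750).
Round to (2.9714, -0.7750) and repeat: F = (2.654512, -1.576875), J = [[0.825625, -4.734270], [0.0000, 5.6500]].
Δ = (-1.6148, 0.2791), so (p, q)₂ = (1.3566, -0.4959).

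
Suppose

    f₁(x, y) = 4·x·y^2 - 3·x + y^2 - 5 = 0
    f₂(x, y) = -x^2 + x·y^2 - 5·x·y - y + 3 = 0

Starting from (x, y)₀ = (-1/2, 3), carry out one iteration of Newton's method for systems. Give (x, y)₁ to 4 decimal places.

At (-1/2, 3): F = (-12.5000, 2.7500).
Jacobian J = [[4·y^2 - 3, 8·x·y + 2·y], [-2·x + y^2 - 5·y, 2·x·y - 5·x - 1]].
At the point, J = [[33.0000, -6.0000], [-5.0000, -1.5000]] (det J = -79.5000).
Solving J·Δ = −F gives Δ = (0.4434, 0.3553).
Then the next iterate is (x, y)₁ = (-0.0566, 3.3553).

(-0.0566, 3.3553)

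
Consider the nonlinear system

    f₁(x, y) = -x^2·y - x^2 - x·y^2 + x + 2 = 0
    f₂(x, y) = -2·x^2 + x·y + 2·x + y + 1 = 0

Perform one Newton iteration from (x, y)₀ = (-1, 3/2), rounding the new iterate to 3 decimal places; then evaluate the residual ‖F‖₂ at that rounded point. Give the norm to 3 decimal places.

At (-1, 3/2): F = (0.750, -3.000).
Jacobian J = [[-2·x·y - 2·x - y^2 + 1, -x^2 - 2·x·y], [-4·x + y + 2, x + 1]].
At the point, J = [[3.750, 2.000], [7.500, 0.000]] (det J = -15.000).
Solving J·Δ = −F gives Δ = (0.400, -1.125).
Then the next iterate is (x, y)₁ = (-0.600, 0.375).
Re-evaluating at (-0.600, 0.375): F = (0.98938, -0.770), so ‖F‖₂ = 1.254.

1.254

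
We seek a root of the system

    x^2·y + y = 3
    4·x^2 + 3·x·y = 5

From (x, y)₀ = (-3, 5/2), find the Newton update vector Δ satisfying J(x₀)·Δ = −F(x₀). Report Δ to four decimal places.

(0.9433, -0.7850)

At (-3, 5/2): F = (22.0000, 8.5000).
Jacobian J = [[2·x·y, x^2 + 1], [8·x + 3·y, 3·x]].
At the point, J = [[-15.0000, 10.0000], [-16.5000, -9.0000]] (det J = 300.0000).
Solving J·Δ = −F gives Δ = (0.9433, -0.7850).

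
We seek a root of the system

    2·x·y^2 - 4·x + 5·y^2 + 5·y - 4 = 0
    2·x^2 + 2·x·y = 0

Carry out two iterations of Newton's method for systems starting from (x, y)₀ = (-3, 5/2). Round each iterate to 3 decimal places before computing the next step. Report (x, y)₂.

At (-3, 5/2): F = (14.250, 3.000).
Jacobian J = [[2·y^2 - 4, 4·x·y + 10·y + 5], [4·x + 2·y, 2·x]].
At the point, J = [[8.500, 0.000], [-7.000, -6.000]] (det J = -51.000).
Solving J·Δ = −F gives Δ = (-1.676, 2.456).
Then the next iterate is (x, y)₁ = (-4.676, 4.956).
Round to (-4.676, 4.956) and repeat: F = (-67.40955, -2.61856), J = [[45.12387, -38.13702], [-8.792, -9.352]].
Δ = (0.701, -0.939), so (x, y)₂ = (-3.975, 4.017).

(-3.975, 4.017)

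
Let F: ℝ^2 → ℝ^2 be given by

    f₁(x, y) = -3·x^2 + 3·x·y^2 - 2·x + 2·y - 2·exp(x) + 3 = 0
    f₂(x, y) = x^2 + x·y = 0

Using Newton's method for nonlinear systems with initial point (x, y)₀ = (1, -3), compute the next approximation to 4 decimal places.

At (1, -3): F = (13.563436, -2.0000).
Jacobian J = [[-6·x + 3·y^2 - 2·exp(x) - 2, 6·x·y + 2], [2·x + y, x]].
At the point, J = [[13.563436, -16.0000], [-1.0000, 1.0000]] (det J = -2.436564).
Solving J·Δ = −F gives Δ = (-7.5666, -5.5666).
Then the next iterate is (x, y)₁ = (-6.5666, -8.5666).

(-6.5666, -8.5666)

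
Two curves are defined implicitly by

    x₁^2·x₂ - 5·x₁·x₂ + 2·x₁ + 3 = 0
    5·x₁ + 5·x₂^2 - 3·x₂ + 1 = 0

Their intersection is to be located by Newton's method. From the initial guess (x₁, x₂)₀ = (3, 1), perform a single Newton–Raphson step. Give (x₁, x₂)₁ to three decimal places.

At (3, 1): F = (3.000, 18.000).
Jacobian J = [[2·x₁·x₂ - 5·x₂ + 2, x₁^2 - 5·x₁], [5, 10·x₂ - 3]].
At the point, J = [[3.000, -6.000], [5.000, 7.000]] (det J = 51.000).
Solving J·Δ = −F gives Δ = (-2.529, -0.765).
Then the next iterate is (x₁, x₂)₁ = (0.471, 0.235).

(0.471, 0.235)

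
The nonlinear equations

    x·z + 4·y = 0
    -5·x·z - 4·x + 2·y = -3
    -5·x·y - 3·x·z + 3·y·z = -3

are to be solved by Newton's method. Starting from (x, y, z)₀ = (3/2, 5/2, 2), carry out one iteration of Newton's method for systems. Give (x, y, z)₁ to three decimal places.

At (3/2, 5/2, 2): F = (13.000, -13.000, -9.750).
Jacobian J = [[z, 4, x], [-5·z - 4, 2, -5·x], [-5·y - 3·z, -5·x + 3·z, -3·x + 3·y]].
At the point, J = [[2.000, 4.000, 1.500], [-14.000, 2.000, -7.500], [-18.500, -1.500, 3.000]] (det J = 799.500).
Solving J·Δ = −F gives Δ = (-0.549, -2.463, -1.366).
Then the next iterate is (x, y, z)₁ = (0.951, 0.037, 0.634).

(0.951, 0.037, 0.634)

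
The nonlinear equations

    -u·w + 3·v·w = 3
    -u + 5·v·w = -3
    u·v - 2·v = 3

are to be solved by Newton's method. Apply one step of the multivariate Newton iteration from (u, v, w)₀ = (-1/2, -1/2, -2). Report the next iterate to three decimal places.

(0.571, -1.414, 4.629)

At (-1/2, -1/2, -2): F = (-1.000, 8.500, -1.750).
Jacobian J = [[-w, 3·w, -u + 3·v], [-1, 5·w, 5·v], [v, u - 2, 0]].
At the point, J = [[2.000, -6.000, -1.000], [-1.000, -10.000, -2.500], [-0.500, -2.500, 0.000]] (det J = -17.500).
Solving J·Δ = −F gives Δ = (1.071, -0.914, 6.629).
Then the next iterate is (u, v, w)₁ = (0.571, -1.414, 4.629).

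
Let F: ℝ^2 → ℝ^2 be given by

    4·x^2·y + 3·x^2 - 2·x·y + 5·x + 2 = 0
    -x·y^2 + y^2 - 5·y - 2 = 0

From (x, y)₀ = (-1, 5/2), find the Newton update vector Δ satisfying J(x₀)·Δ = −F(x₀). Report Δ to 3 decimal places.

(0.941, 1.576)

At (-1, 5/2): F = (15.000, -2.000).
Jacobian J = [[8·x·y + 6·x - 2·y + 5, 4·x^2 - 2·x], [-y^2, -2·x·y + 2·y - 5]].
At the point, J = [[-26.000, 6.000], [-6.250, 5.000]] (det J = -92.500).
Solving J·Δ = −F gives Δ = (0.941, 1.576).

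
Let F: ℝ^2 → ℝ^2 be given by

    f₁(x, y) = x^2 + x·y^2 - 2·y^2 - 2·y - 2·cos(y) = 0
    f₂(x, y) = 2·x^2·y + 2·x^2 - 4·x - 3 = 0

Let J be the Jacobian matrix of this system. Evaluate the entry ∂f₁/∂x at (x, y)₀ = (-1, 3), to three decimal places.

7.000

∂f₁/∂x = 2·x + y^2.
At (-1, 3) this is 7.000.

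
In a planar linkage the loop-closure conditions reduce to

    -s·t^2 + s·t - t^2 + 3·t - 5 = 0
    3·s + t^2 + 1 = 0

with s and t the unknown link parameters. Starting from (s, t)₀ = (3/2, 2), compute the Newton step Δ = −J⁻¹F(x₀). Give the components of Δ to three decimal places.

(-3.324, 0.118)

At (3/2, 2): F = (-6.000, 9.500).
Jacobian J = [[-t^2 + t, -2·s·t + s - 2·t + 3], [3, 2·t]].
At the point, J = [[-2.000, -5.500], [3.000, 4.000]] (det J = 8.500).
Solving J·Δ = −F gives Δ = (-3.324, 0.118).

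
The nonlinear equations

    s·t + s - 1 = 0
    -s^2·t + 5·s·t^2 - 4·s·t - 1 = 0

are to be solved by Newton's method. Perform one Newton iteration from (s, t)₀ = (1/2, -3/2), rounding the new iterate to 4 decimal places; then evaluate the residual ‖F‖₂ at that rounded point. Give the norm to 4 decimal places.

At (1/2, -3/2): F = (-1.2500, 8.0000).
Jacobian J = [[t + 1, s], [-2·s·t + 5·t^2 - 4·t, -s^2 + 10·s·t - 4·s]].
At the point, J = [[-0.5000, 0.5000], [18.7500, -9.7500]] (det J = -4.5000).
Solving J·Δ = −F gives Δ = (1.8194, 4.3194).
Then the next iterate is (s, t)₁ = (2.3194, 2.8194).
Re-evaluating at (2.3194, 2.8194): F = (7.858716, 49.860187), so ‖F‖₂ = 50.4757.

50.4757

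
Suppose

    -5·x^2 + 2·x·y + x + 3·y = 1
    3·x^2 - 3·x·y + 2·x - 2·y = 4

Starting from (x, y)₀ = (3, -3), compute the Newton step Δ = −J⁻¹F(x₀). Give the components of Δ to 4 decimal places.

At (3, -3): F = (-70.0000, 62.0000).
Jacobian J = [[-10·x + 2·y + 1, 2·x + 3], [6·x - 3·y + 2, -3·x - 2]].
At the point, J = [[-35.0000, 9.0000], [29.0000, -11.0000]] (det J = 124.0000).
Solving J·Δ = −F gives Δ = (-1.7097, 1.1290).

(-1.7097, 1.1290)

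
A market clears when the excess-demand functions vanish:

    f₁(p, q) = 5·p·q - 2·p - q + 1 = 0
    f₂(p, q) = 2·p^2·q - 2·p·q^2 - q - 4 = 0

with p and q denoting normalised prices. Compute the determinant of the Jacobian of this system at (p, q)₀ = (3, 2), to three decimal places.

-280.000

J = [[5·q - 2, 5·p - 1], [4·p·q - 2·q^2, 2·p^2 - 4·p·q - 1]].
At the point, J = [[8.000, 14.000], [16.000, -7.000]].
det J = -280.000.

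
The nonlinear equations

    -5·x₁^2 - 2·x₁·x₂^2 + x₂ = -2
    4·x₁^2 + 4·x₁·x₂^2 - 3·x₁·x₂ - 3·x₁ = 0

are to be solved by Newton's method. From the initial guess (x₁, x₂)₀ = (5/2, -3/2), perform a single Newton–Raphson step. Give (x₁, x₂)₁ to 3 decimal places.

At (5/2, -3/2): F = (-42.000, 51.250).
Jacobian J = [[-10·x₁ - 2·x₂^2, -4·x₁·x₂ + 1], [8·x₁ + 4·x₂^2 - 3·x₂ - 3, 8·x₁·x₂ - 3·x₁]].
At the point, J = [[-29.500, 16.000], [30.500, -37.500]] (det J = 618.250).
Solving J·Δ = −F gives Δ = (-1.221, 0.373).
Then the next iterate is (x₁, x₂)₁ = (1.279, -1.127).

(1.279, -1.127)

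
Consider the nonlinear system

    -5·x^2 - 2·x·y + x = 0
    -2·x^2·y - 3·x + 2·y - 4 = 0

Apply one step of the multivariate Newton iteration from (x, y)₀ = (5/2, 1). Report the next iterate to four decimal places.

At (5/2, 1): F = (-33.7500, -22.0000).
Jacobian J = [[-10·x - 2·y + 1, -2·x], [-4·x·y - 3, -2·x^2 + 2]].
At the point, J = [[-26.0000, -5.0000], [-13.0000, -10.5000]] (det J = 208.0000).
Solving J·Δ = −F gives Δ = (-1.1749, -0.6406).
Then the next iterate is (x, y)₁ = (1.3251, 0.3594).

(1.3251, 0.3594)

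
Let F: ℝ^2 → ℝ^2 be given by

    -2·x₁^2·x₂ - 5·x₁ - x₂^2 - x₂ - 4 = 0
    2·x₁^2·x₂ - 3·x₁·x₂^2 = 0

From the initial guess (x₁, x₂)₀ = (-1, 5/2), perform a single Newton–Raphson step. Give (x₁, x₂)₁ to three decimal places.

(-1.184, 0.791)

At (-1, 5/2): F = (-12.750, 23.750).
Jacobian J = [[-4·x₁·x₂ - 5, -2·x₁^2 - 2·x₂ - 1], [4·x₁·x₂ - 3·x₂^2, 2·x₁^2 - 6·x₁·x₂]].
At the point, J = [[5.000, -8.000], [-28.750, 17.000]] (det J = -145.000).
Solving J·Δ = −F gives Δ = (-0.184, -1.709).
Then the next iterate is (x₁, x₂)₁ = (-1.184, 0.791).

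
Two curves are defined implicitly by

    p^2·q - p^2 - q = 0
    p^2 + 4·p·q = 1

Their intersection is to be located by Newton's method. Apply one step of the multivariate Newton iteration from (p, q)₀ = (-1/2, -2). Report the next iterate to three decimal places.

(-0.505, -0.353)

At (-1/2, -2): F = (1.250, 3.250).
Jacobian J = [[2·p·q - 2·p, p^2 - 1], [2·p + 4·q, 4·p]].
At the point, J = [[3.000, -0.750], [-9.000, -2.000]] (det J = -12.750).
Solving J·Δ = −F gives Δ = (-0.005, 1.647).
Then the next iterate is (p, q)₁ = (-0.505, -0.353).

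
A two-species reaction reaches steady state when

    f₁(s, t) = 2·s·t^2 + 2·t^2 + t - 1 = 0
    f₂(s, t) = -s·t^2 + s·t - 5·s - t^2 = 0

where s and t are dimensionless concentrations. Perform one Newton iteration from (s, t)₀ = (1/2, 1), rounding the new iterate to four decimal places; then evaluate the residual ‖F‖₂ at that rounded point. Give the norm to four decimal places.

At (1/2, 1): F = (3.0000, -3.5000).
Jacobian J = [[2·t^2, 4·s·t + 4·t + 1], [-t^2 + t - 5, -2·s·t + s - 2·t]].
At the point, J = [[2.0000, 7.0000], [-5.0000, -2.5000]] (det J = 30.0000).
Solving J·Δ = −F gives Δ = (-0.5667, -0.2667).
Then the next iterate is (s, t)₁ = (-0.0667, 0.7333).
Re-evaluating at (-0.0667, 0.7333): F = (0.737025, -0.217273), so ‖F‖₂ = 0.7684.

0.7684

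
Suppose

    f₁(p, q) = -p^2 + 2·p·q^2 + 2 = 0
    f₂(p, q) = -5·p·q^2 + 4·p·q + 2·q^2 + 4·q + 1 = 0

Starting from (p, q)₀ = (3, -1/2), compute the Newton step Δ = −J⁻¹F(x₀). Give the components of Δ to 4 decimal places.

(-1.2346, 0.2151)

At (3, -1/2): F = (-5.5000, -10.2500).
Jacobian J = [[-2·p + 2·q^2, 4·p·q], [-5·q^2 + 4·q, -10·p·q + 4·p + 4·q + 4]].
At the point, J = [[-5.5000, -6.0000], [-3.2500, 29.0000]] (det J = -179.0000).
Solving J·Δ = −F gives Δ = (-1.2346, 0.2151).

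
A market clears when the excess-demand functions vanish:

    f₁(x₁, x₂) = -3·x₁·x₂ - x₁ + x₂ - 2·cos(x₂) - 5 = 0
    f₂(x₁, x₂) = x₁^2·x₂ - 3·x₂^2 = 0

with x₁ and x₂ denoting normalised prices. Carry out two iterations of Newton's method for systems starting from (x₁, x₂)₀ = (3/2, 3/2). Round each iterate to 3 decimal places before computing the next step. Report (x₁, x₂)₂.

At (3/2, 3/2): F = (-11.89147, -3.375).
Jacobian J = [[-3·x₂ - 1, -3·x₁ + 2·sin(x₂) + 1], [2·x₁·x₂, x₁^2 - 6·x₂]].
At the point, J = [[-5.500, -1.50501], [4.500, -6.750]] (det J = 43.89755).
Solving J·Δ = −F gives Δ = (-1.713, -1.642).
Then the next iterate is (x₁, x₂)₁ = (-0.213, -0.142).
Round to (-0.213, -0.142) and repeat: F = (-6.99961, -0.06693), J = [[-0.574, 1.35595], [0.06049, 0.89737]].
Δ = (-10.367, 0.773), so (x₁, x₂)₂ = (-10.580, 0.631).

(-10.580, 0.631)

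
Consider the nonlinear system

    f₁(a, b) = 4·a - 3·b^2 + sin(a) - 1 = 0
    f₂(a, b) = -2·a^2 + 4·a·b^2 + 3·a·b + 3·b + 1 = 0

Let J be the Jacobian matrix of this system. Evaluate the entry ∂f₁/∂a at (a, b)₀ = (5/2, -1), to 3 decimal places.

∂f₁/∂a = cos(a) + 4.
At (5/2, -1) this is 3.199.

3.199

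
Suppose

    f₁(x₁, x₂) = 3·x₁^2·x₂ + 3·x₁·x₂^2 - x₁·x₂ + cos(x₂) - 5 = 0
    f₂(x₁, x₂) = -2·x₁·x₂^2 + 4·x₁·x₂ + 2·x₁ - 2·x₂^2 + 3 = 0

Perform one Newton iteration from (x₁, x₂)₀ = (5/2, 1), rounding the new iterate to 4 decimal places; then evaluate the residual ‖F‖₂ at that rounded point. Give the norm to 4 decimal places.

2.7032

At (5/2, 1): F = (19.290302, 11.0000).
Jacobian J = [[6·x₁·x₂ + 3·x₂^2 - x₂, 3·x₁^2 + 6·x₁·x₂ - x₁ - sin(x₂)], [-2·x₂^2 + 4·x₂ + 2, -4·x₁·x₂ + 4·x₁ - 4·x₂]].
At the point, J = [[17.0000, 30.408529], [4.0000, -4.0000]] (det J = -189.634116).
Solving J·Δ = −F gives Δ = (-2.1708, 0.5792).
Then the next iterate is (x₁, x₂)₁ = (0.3292, 1.5792).
Re-evaluating at (0.3292, 1.5792): F = (-2.551901, -0.891820), so ‖F‖₂ = 2.7032.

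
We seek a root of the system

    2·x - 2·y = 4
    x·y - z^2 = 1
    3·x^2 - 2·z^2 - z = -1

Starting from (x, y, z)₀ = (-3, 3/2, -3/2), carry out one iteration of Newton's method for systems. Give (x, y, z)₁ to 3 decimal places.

(-2.651, -4.651, -5.242)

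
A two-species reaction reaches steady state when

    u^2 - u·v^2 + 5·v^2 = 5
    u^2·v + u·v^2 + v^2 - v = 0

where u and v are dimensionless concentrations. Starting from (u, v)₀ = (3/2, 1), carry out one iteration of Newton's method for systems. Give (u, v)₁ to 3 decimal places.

(0.109, 1.290)

At (3/2, 1): F = (0.750, 3.750).
Jacobian J = [[2·u - v^2, -2·u·v + 10·v], [2·u·v + v^2, u^2 + 2·u·v + 2·v - 1]].
At the point, J = [[2.000, 7.000], [4.000, 6.250]] (det J = -15.500).
Solving J·Δ = −F gives Δ = (-1.391, 0.290).
Then the next iterate is (u, v)₁ = (0.109, 1.290).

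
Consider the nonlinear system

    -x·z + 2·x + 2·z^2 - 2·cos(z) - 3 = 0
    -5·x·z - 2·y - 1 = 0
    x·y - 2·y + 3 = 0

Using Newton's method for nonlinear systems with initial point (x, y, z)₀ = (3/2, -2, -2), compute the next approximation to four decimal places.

At (3/2, -2, -2): F = (11.832294, 18.0000, 4.0000).
Jacobian J = [[-z + 2, 0, -x + 4·z + 2·sin(z)], [-5·z, -2, -5·x], [y, x - 2, 0]].
At the point, J = [[4.0000, 0.0000, -11.318595], [10.0000, -2.0000, -7.5000], [-2.0000, -0.5000, 0.0000]] (det J = 86.867354).
Solving J·Δ = −F gives Δ = (0.3805, 6.4780, 1.1799).
Then the next iterate is (x, y, z)₁ = (1.8805, 4.4780, -0.8201).

(1.8805, 4.4780, -0.8201)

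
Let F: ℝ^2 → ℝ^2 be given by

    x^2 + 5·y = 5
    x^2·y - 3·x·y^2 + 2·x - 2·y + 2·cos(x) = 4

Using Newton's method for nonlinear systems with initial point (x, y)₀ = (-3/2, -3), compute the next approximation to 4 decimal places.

At (-3/2, -3): F = (-17.7500, 32.891474).
Jacobian J = [[2·x, 5], [2·x·y - 3·y^2 - 2·sin(x) + 2, x^2 - 6·x·y - 2]].
At the point, J = [[-3.0000, 5.0000], [-14.005010, -26.7500]] (det J = 150.275050).
Solving J·Δ = −F gives Δ = (-2.0652, 2.3109).
Then the next iterate is (x, y)₁ = (-3.5652, -0.6891).

(-3.5652, -0.6891)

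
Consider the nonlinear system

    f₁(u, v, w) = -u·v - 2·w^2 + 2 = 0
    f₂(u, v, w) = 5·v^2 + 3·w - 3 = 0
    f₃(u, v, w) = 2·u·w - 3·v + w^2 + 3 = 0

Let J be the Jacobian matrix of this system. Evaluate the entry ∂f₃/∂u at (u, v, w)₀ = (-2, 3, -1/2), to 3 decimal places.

-1.000

∂f₃/∂u = 2·w.
At (-2, 3, -1/2) this is -1.000.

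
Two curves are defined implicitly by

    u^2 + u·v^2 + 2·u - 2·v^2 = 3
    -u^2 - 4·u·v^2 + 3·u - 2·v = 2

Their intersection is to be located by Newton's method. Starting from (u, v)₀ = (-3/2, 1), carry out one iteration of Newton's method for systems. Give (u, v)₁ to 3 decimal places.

(6.054, -0.036)

At (-3/2, 1): F = (-7.250, -4.750).
Jacobian J = [[2·u + v^2 + 2, 2·u·v - 4·v], [-2·u - 4·v^2 + 3, -8·u·v - 2]].
At the point, J = [[0.000, -7.000], [2.000, 10.000]] (det J = 14.000).
Solving J·Δ = −F gives Δ = (7.554, -1.036).
Then the next iterate is (u, v)₁ = (6.054, -0.036).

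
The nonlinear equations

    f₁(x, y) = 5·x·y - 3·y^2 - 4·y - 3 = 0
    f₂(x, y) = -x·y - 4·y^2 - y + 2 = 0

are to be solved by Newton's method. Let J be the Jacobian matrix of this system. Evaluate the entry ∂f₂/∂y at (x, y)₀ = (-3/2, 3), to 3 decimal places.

-23.500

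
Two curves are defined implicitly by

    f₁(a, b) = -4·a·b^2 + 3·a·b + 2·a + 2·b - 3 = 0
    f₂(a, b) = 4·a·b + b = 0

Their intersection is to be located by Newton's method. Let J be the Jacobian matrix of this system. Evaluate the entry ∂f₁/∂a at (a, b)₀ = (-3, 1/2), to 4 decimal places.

∂f₁/∂a = -4·b^2 + 3·b + 2.
At (-3, 1/2) this is 2.5000.

2.5000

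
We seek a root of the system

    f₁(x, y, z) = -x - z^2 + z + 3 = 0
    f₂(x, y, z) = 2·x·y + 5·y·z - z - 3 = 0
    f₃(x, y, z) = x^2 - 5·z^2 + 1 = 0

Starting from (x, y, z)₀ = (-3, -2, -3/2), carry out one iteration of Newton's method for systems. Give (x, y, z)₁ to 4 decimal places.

At (-3, -2, -3/2): F = (2.2500, 25.5000, -1.2500).
Jacobian J = [[-1, 0, -2·z + 1], [2·y, 2·x + 5·z, 5·y - 1], [2·x, 0, -10·z]].
At the point, J = [[-1.0000, 0.0000, 4.0000], [-4.0000, -13.5000, -11.0000], [-6.0000, 0.0000, 15.0000]] (det J = -121.5000).
Solving J·Δ = −F gives Δ = (-4.3056, 4.5000, -1.6389).
Then the next iterate is (x, y, z)₁ = (-7.3056, 2.5000, -3.1389).

(-7.3056, 2.5000, -3.1389)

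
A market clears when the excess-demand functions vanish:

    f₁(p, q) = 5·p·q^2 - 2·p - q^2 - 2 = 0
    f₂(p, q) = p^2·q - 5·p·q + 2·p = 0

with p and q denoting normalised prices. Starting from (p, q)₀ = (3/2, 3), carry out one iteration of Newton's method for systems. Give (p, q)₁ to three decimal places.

At (3/2, 3): F = (53.500, -12.750).
Jacobian J = [[5·q^2 - 2, 10·p·q - 2·q], [2·p·q - 5·q + 2, p^2 - 5·p]].
At the point, J = [[43.000, 39.000], [-4.000, -5.250]] (det J = -69.750).
Solving J·Δ = −F gives Δ = (3.102, -4.792).
Then the next iterate is (p, q)₁ = (4.602, -1.792).

(4.602, -1.792)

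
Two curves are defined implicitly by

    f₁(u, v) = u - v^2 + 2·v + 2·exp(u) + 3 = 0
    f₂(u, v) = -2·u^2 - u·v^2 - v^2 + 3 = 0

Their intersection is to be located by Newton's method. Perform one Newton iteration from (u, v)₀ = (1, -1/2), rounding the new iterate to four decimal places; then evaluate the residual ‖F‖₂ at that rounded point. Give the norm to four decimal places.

At (1, -1/2): F = (8.186564, 0.5000).
Jacobian J = [[2·exp(u) + 1, -2·v + 2], [-4·u - v^2, -2·u·v - 2·v]].
At the point, J = [[6.436564, 3.0000], [-4.2500, 2.0000]] (det J = 25.623127).
Solving J·Δ = −F gives Δ = (-0.5805, -1.4835).
Then the next iterate is (u, v)₁ = (0.4195, -1.9835).
Re-evaluating at (0.4195, -1.9835): F = (-1.439371, -2.936660), so ‖F‖₂ = 3.2704.

3.2704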